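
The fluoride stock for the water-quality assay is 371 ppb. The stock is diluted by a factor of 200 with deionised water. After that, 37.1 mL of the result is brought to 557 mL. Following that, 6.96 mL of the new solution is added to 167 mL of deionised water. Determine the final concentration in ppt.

Overall dilution factor = 200 × 15.01 × 24.99 = 7.51 × 10⁴.
371 ppb / 7.51 × 10⁴ = 4.94 × 10⁻³ ppb = 4.94 ppt.

4.94 ppt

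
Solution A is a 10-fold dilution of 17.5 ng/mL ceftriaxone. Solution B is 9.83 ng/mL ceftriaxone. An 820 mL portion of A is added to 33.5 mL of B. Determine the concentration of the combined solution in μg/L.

2.07 μg/L

C_A = 17.5 ng/mL / 10 = 1.75 ng/mL.
C_mix = (C_A·V_A + C_B·V_B)/(V_A + V_B) = (1.75×820 + 9.83×33.5) / 853.5 = 2.07 ng/mL = 2.07 μg/L.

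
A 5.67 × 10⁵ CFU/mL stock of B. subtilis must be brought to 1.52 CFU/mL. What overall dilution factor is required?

3.73 × 10⁵

Factor = C₀/C_target = 5.67 × 10⁵ CFU/mL / 1.52 CFU/mL = 3.73 × 10⁵.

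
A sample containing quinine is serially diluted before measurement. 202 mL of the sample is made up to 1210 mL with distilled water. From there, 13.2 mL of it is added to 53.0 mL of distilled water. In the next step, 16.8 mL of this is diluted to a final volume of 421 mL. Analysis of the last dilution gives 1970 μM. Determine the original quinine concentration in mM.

1480 mM

Overall dilution factor = 5.990 × 5.015 × 25.06 = 753.
Original = 1970 μM × 753 = 1.48 × 10⁶ μM = 1480 mM.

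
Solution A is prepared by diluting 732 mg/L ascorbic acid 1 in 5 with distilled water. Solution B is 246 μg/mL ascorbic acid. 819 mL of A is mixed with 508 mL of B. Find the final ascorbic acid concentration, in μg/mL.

185 μg/mL

C_A = 732 mg/L / 5 = 146 mg/L.
C_B = 246 μg/mL = 246 mg/L.
C_mix = (C_A·V_A + C_B·V_B)/(V_A + V_B) = (146×819 + 246×508) / 1327 = 185 mg/L = 185 μg/mL.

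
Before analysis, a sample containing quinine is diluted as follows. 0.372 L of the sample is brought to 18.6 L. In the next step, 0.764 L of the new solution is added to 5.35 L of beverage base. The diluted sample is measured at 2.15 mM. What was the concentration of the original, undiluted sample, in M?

0.860 M

Overall dilution factor = 50 × 8.003 = 400.
Original = 2.15 mM × 400 = 860 mM = 0.860 M.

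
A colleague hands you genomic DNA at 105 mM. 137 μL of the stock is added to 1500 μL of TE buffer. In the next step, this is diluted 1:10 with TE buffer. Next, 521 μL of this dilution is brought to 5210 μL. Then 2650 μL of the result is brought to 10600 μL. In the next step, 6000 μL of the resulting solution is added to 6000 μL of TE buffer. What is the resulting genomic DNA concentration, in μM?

11.0 μM

Overall dilution factor = 11.95 × 10 × 10 × 4 × 2 = 9559.
105 mM / 9559 = 0.0110 mM = 11.0 μM.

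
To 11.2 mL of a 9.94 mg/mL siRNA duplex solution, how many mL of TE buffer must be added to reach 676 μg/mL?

153 mL

676 μg/mL = 0.676 mg/mL.
V₂ = C₁V₁/C₂ = 9.94 × 11.2 / 0.676 = 165 mL.
Diluent to add = V₂ − V₁ = 165 − 11.2 = 153 mL.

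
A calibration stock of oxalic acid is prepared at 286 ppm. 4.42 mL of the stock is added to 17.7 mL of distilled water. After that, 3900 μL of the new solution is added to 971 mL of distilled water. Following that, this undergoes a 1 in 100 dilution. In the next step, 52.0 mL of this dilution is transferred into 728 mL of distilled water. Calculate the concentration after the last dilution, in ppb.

0.152 ppb

Overall dilution factor = 5.005 × 250.0 × 100 × 15 = 1.88 × 10⁶.
286 ppm / 1.88 × 10⁶ = 1.52 × 10⁻⁴ ppm = 0.152 ppb.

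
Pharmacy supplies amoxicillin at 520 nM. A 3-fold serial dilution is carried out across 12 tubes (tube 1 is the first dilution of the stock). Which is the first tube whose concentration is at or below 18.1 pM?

tube 10

Tube n has concentration 520 nM / 3ⁿ.
Need 3ⁿ ≥ 520 nM / 18.1 pM = 2.87 × 10⁴, so n ≥ 9.34.
First such tube: n = 10.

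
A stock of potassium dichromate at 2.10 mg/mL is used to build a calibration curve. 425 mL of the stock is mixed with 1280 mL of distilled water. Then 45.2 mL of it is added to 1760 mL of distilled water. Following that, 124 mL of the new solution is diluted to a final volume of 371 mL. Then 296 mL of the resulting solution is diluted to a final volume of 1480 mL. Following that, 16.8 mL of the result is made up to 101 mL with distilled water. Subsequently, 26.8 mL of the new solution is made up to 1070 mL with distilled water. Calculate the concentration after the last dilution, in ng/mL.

Overall dilution factor = 4.012 × 39.94 × 2.992 × 5 × 6.012 × 39.93 = 5.75 × 10⁵.
2.10 mg/mL / 5.75 × 10⁵ = 3.65 × 10⁻⁶ mg/mL = 3.65 ng/mL.

3.65 ng/mL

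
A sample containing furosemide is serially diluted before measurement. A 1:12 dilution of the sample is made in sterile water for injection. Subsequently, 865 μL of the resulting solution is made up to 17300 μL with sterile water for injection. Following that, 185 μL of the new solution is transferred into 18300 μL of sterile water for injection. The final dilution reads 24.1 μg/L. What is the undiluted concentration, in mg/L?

578 mg/L

Overall dilution factor = 12 × 20 × 99.92 = 2.40 × 10⁴.
Original = 24.1 μg/L × 2.40 × 10⁴ = 5.78 × 10⁵ μg/L = 578 mg/L.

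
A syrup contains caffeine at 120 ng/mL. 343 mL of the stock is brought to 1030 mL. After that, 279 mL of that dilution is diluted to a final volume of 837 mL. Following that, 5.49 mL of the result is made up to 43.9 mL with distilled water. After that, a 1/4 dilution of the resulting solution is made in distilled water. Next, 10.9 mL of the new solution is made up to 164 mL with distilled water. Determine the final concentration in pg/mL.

27.7 pg/mL

Overall dilution factor = 3.003 × 3 × 7.996 × 4 × 15.05 = 4335.
120 ng/mL / 4335 = 0.0277 ng/mL = 27.7 pg/mL.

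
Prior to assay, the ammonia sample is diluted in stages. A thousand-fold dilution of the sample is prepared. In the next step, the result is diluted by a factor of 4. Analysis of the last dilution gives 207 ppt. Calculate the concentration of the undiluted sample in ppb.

Overall dilution factor = 1000 × 4 = 4000.
Original = 207 ppt × 4000 = 8.28 × 10⁵ ppt = 828 ppb.

828 ppb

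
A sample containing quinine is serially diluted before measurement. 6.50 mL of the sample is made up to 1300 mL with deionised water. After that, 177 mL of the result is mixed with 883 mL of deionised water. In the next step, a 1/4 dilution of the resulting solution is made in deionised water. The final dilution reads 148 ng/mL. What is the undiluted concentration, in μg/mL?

Overall dilution factor = 200 × 5.989 × 4 = 4791.
Original = 148 ng/mL × 4791 = 7.09 × 10⁵ ng/mL = 709 μg/mL.

709 μg/mL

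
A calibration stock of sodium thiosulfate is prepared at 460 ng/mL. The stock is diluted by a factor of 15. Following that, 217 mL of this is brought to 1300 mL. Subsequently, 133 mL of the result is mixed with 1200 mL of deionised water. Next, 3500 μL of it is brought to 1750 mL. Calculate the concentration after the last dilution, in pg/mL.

Overall dilution factor = 15 × 5.991 × 10.02 × 500 = 4.50 × 10⁵.
460 ng/mL / 4.50 × 10⁵ = 1.02 × 10⁻³ ng/mL = 1.02 pg/mL.

1.02 pg/mL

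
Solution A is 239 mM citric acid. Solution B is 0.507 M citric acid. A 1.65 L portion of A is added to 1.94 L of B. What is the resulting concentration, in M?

0.384 M

C_B = 0.507 M = 507 mM.
C_mix = (C_A·V_A + C_B·V_B)/(V_A + V_B) = (239×1.65 + 507×1.94) / 3.590 = 384 mM = 0.384 M.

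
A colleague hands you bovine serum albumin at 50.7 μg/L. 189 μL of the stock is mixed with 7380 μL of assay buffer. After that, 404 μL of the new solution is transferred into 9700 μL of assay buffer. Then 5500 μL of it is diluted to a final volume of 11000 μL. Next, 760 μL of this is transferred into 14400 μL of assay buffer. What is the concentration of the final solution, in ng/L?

Overall dilution factor = 40.05 × 25.01 × 2 × 19.95 = 4.00 × 10⁴.
50.7 μg/L / 4.00 × 10⁴ = 1.27 × 10⁻³ μg/L = 1.27 ng/L.

1.27 ng/L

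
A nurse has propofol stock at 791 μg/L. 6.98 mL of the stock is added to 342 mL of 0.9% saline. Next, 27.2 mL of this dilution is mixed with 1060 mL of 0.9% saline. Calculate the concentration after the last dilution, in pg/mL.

396 pg/mL

Overall dilution factor = 50.00 × 39.97 = 1998.
791 μg/L / 1998 = 0.396 μg/L = 396 pg/mL.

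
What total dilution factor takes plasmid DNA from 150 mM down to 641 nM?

2.34 × 10⁵

Factor = C₀/C_target = 150 mM / 641 nM = 2.34 × 10⁵.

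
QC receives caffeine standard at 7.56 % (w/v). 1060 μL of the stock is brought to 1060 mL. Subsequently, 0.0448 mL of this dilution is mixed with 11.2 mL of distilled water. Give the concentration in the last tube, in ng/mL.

301 ng/mL

Overall dilution factor = 1000 × 251 = 2.51 × 10⁵.
7.56 % (w/v) / 2.51 × 10⁵ = 3.01 × 10⁻⁵ % (w/v) = 301 ng/mL.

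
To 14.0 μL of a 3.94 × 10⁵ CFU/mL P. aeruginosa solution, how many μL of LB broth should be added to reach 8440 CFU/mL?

V₂ = C₁V₁/C₂ = 3.94 × 10⁵ × 14.0 / 8440 = 654 μL.
Diluent to add = V₂ − V₁ = 654 − 14.0 = 640 μL.

640 μL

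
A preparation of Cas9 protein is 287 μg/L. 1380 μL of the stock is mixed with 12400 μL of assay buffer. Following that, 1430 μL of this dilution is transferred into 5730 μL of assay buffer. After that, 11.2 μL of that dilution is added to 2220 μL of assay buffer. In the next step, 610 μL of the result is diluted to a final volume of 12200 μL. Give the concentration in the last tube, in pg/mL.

Overall dilution factor = 9.986 × 5.007 × 199.2 × 20 = 1.99 × 10⁵.
287 μg/L / 1.99 × 10⁵ = 1.44 × 10⁻³ μg/L = 1.44 pg/mL.

1.44 pg/mL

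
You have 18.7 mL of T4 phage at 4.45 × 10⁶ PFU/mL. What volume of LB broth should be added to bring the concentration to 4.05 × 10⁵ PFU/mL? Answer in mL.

V₂ = C₁V₁/C₂ = 4.45 × 10⁶ × 18.7 / 4.05 × 10⁵ = 205 mL.
Diluent to add = V₂ − V₁ = 205 − 18.7 = 187 mL.

187 mL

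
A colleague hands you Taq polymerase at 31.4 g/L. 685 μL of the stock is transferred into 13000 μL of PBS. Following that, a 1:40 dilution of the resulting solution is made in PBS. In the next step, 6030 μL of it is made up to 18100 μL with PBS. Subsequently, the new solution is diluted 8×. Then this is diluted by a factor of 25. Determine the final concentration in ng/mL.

65.5 ng/mL

Overall dilution factor = 19.98 × 40 × 3.002 × 8 × 25 = 4.80 × 10⁵.
31.4 g/L / 4.80 × 10⁵ = 6.55 × 10⁻⁵ g/L = 65.5 ng/mL.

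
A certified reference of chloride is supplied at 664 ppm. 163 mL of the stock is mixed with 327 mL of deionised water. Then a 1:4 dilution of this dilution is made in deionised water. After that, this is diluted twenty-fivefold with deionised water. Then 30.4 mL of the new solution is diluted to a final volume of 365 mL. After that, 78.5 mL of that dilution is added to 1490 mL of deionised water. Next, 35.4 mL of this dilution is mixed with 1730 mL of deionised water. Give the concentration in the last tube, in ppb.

Overall dilution factor = 3.006 × 4 × 25 × 12.01 × 19.98 × 49.87 = 3.60 × 10⁶.
664 ppm / 3.60 × 10⁶ = 1.85 × 10⁻⁴ ppm = 0.185 ppb.

0.185 ppb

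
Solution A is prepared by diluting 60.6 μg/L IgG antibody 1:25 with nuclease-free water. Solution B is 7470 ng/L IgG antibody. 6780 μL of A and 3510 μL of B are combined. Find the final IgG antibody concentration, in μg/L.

C_A = 60.6 μg/L / 25 = 2.42 μg/L.
C_B = 7470 ng/L = 7.47 μg/L.
C_mix = (C_A·V_A + C_B·V_B)/(V_A + V_B) = (2.42×6780 + 7.47×3510) / 10290 = 4.15 μg/L.

4.15 μg/L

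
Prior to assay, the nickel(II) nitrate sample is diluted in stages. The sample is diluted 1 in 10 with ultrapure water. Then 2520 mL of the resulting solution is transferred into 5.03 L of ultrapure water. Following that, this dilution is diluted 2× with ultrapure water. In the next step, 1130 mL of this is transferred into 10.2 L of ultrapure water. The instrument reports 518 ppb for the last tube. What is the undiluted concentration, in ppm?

311 ppm

Overall dilution factor = 10 × 2.996 × 2 × 10.03 = 601.
Original = 518 ppb × 601 = 3.11 × 10⁵ ppb = 311 ppm.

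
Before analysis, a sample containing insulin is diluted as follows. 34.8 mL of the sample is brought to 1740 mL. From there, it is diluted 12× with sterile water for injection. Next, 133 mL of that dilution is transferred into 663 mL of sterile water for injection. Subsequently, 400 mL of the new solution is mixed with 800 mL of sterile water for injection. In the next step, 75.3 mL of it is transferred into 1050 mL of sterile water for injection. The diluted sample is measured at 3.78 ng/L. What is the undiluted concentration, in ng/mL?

609 ng/mL

Overall dilution factor = 50 × 12 × 5.985 × 3 × 14.94 = 1.61 × 10⁵.
Original = 3.78 ng/L × 1.61 × 10⁵ = 6.09 × 10⁵ ng/L = 609 ng/mL.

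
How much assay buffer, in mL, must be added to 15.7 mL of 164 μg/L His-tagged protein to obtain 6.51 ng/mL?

380 mL

6.51 ng/mL = 6.51 μg/L.
V₂ = C₁V₁/C₂ = 164 × 15.7 / 6.51 = 396 mL.
Diluent to add = V₂ − V₁ = 396 − 15.7 = 380 mL.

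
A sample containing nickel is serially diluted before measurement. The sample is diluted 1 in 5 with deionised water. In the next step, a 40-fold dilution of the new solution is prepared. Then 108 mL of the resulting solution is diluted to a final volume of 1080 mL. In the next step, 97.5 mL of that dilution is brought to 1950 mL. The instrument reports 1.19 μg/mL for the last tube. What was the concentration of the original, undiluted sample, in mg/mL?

Overall dilution factor = 5 × 40 × 10 × 20 = 4.00 × 10⁴.
Original = 1.19 μg/mL × 4.00 × 10⁴ = 4.76 × 10⁴ μg/mL = 47.6 mg/mL.

47.6 mg/mL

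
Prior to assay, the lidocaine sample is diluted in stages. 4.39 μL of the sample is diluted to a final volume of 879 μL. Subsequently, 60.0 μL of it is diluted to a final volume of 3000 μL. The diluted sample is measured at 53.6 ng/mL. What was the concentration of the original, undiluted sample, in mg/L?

Overall dilution factor = 200.2 × 50 = 1.00 × 10⁴.
Original = 53.6 ng/mL × 1.00 × 10⁴ = 5.37 × 10⁵ ng/mL = 537 mg/L.

537 mg/L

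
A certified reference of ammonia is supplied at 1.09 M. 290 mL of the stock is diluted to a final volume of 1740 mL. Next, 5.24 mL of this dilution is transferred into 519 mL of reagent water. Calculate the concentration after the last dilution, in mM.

1.82 mM

Overall dilution factor = 6 × 100.0 = 600.
1.09 M / 600 = 1.82 × 10⁻³ M = 1.82 mM.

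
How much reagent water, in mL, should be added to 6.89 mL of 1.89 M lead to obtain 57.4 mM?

57.4 mM = 0.0574 M.
V₂ = C₁V₁/C₂ = 1.89 × 6.89 / 0.0574 = 227 mL.
Diluent to add = V₂ − V₁ = 227 − 6.89 = 220 mL.

220 mL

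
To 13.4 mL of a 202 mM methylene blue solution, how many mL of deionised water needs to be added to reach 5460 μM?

482 mL

5460 μM = 5.46 mM.
V₂ = C₁V₁/C₂ = 202 × 13.4 / 5.46 = 496 mL.
Diluent to add = V₂ − V₁ = 496 − 13.4 = 482 mL.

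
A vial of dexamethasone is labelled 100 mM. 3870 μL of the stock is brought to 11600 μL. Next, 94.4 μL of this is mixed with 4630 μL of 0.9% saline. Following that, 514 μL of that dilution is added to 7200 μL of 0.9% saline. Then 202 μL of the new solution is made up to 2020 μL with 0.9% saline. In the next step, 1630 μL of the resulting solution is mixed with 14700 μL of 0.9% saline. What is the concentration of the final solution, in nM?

Overall dilution factor = 2.997 × 50.05 × 15.01 × 10 × 10.02 = 2.26 × 10⁵.
100 mM / 2.26 × 10⁵ = 4.43 × 10⁻⁴ mM = 443 nM.

443 nM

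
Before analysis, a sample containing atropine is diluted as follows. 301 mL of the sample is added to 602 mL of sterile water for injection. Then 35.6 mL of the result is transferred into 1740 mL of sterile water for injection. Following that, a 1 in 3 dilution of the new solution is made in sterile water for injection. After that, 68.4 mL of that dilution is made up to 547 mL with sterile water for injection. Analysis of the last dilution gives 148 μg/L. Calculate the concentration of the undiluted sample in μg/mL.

Overall dilution factor = 3 × 49.88 × 3 × 7.997 = 3590.
Original = 148 μg/L × 3590 = 5.31 × 10⁵ μg/L = 531 μg/mL.

531 μg/mL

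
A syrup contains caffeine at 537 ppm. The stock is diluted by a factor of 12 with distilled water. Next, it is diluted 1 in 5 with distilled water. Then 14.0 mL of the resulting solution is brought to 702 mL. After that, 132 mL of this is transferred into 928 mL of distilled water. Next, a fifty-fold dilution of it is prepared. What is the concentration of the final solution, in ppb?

0.445 ppb

Overall dilution factor = 12 × 5 × 50.14 × 8.030 × 50 = 1.21 × 10⁶.
537 ppm / 1.21 × 10⁶ = 4.45 × 10⁻⁴ ppm = 0.445 ppb.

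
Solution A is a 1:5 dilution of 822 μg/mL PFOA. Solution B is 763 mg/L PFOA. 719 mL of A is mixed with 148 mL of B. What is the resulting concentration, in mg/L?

C_A = 822 μg/mL / 5 = 164 μg/mL.
C_B = 763 mg/L = 763 μg/mL.
C_mix = (C_A·V_A + C_B·V_B)/(V_A + V_B) = (164×719 + 763×148) / 867.0 = 267 μg/mL = 267 mg/L.

267 mg/L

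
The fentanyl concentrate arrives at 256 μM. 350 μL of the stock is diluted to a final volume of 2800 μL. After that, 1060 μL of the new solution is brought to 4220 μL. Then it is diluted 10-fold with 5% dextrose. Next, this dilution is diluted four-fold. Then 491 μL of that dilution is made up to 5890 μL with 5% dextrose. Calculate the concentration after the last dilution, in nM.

16.8 nM

Overall dilution factor = 8 × 3.981 × 10 × 4 × 12.00 = 1.53 × 10⁴.
256 μM / 1.53 × 10⁴ = 0.0168 μM = 16.8 nM.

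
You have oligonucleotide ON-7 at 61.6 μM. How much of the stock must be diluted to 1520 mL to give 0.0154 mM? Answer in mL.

380 mL

0.0154 mM = 15.4 μM.
V₁ = C₂V₂/C₁ = 15.4 × 1520 / 61.6 = 380 mL.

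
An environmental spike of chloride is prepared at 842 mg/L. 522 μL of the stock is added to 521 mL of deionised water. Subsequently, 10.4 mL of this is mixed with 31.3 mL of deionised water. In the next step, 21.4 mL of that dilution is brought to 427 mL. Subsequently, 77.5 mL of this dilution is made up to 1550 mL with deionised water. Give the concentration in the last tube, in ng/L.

Overall dilution factor = 999.1 × 4.010 × 19.95 × 20 = 1.60 × 10⁶.
842 mg/L / 1.60 × 10⁶ = 5.27 × 10⁻⁴ mg/L = 527 ng/L.

527 ng/L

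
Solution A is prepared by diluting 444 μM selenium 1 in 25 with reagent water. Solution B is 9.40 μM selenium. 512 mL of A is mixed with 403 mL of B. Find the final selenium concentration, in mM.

0.0141 mM

C_A = 444 μM / 25 = 17.8 μM.
C_mix = (C_A·V_A + C_B·V_B)/(V_A + V_B) = (17.8×512 + 9.40×403) / 915.0 = 14.1 μM = 0.0141 mM.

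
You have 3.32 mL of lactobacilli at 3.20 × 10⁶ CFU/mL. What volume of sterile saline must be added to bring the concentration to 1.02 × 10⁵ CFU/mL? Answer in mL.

101 mL

V₂ = C₁V₁/C₂ = 3.20 × 10⁶ × 3.32 / 1.02 × 10⁵ = 104 mL.
Diluent to add = V₂ − V₁ = 104 − 3.32 = 101 mL.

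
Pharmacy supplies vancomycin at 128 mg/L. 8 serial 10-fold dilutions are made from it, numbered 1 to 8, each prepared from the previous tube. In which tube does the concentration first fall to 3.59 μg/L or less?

Tube n has concentration 128 mg/L / 10ⁿ.
Need 10ⁿ ≥ 128 mg/L / 3.59 μg/L = 3.57 × 10⁴, so n ≥ 4.55.
First such tube: n = 5.

tube 5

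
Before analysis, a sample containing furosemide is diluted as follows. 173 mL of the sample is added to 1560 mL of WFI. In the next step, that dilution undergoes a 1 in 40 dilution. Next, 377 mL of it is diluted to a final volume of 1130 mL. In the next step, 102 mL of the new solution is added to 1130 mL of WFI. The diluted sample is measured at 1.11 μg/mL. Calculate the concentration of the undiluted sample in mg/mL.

Overall dilution factor = 10.02 × 40 × 2.997 × 12.08 = 1.45 × 10⁴.
Original = 1.11 μg/mL × 1.45 × 10⁴ = 1.61 × 10⁴ μg/mL = 16.1 mg/mL.

16.1 mg/mL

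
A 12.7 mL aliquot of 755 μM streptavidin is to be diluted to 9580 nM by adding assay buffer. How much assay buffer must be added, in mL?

988 mL

9580 nM = 9.58 μM.
V₂ = C₁V₁/C₂ = 755 × 12.7 / 9.58 = 1001 mL.
Diluent to add = V₂ − V₁ = 1001 − 12.7 = 988 mL.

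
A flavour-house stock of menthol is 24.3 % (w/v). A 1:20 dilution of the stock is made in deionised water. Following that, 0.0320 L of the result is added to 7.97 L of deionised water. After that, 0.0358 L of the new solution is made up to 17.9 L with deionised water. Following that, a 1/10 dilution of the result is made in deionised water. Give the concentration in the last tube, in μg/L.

Overall dilution factor = 20 × 250.1 × 500 × 10 = 2.50 × 10⁷.
24.3 % (w/v) / 2.50 × 10⁷ = 9.72 × 10⁻⁷ % (w/v) = 9.72 μg/L.

9.72 μg/L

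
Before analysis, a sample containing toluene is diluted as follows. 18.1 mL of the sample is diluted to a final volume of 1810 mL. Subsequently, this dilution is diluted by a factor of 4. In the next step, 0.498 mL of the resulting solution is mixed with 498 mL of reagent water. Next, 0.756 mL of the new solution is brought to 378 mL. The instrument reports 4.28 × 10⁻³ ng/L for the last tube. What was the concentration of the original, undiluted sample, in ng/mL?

857 ng/mL

Overall dilution factor = 100 × 4 × 1001 × 500 = 2.00 × 10⁸.
Original = 4.28 × 10⁻³ ng/L × 2.00 × 10⁸ = 8.57 × 10⁵ ng/L = 857 ng/mL.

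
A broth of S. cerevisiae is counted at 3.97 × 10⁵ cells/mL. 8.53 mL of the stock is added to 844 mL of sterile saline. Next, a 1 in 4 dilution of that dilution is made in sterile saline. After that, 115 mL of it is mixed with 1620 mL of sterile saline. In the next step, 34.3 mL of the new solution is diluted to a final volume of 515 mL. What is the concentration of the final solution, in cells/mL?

Overall dilution factor = 99.94 × 4 × 15.09 × 15.01 = 9.06 × 10⁴.
3.97 × 10⁵ cells/mL / 9.06 × 10⁴ = 4.38 cells/mL.

4.38 cells/mL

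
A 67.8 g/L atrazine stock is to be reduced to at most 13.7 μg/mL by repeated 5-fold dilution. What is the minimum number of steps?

Need 5ⁿ ≥ 4949, so n ≥ log(4949)/log(5) = 5.29.
Minimum whole steps: n = 6.

6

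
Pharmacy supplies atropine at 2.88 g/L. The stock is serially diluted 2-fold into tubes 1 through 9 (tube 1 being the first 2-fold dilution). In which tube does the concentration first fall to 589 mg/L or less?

tube 3

Tube n has concentration 2.88 g/L / 2ⁿ.
Need 2ⁿ ≥ 2.88 g/L / 589 mg/L = 4.89, so n ≥ 2.29.
First such tube: n = 3.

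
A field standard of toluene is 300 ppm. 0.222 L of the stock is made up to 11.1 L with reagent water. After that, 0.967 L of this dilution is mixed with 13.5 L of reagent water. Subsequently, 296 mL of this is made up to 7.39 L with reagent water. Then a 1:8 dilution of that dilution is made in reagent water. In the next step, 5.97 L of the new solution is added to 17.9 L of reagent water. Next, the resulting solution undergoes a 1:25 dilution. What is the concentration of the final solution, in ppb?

Overall dilution factor = 50 × 14.96 × 24.97 × 8 × 3.998 × 25 = 1.49 × 10⁷.
300 ppm / 1.49 × 10⁷ = 2.01 × 10⁻⁵ ppm = 0.0201 ppb.

0.0201 ppb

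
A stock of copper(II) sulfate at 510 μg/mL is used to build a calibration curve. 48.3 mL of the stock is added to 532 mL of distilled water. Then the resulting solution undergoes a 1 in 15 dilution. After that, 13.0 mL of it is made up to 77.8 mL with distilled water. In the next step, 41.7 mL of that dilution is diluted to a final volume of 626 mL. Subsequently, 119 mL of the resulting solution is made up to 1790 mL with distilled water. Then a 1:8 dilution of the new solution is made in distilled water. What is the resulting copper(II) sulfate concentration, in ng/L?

Overall dilution factor = 12.01 × 15 × 5.985 × 15.01 × 15.04 × 8 = 1.95 × 10⁶.
510 μg/mL / 1.95 × 10⁶ = 2.62 × 10⁻⁴ μg/mL = 262 ng/L.

262 ng/L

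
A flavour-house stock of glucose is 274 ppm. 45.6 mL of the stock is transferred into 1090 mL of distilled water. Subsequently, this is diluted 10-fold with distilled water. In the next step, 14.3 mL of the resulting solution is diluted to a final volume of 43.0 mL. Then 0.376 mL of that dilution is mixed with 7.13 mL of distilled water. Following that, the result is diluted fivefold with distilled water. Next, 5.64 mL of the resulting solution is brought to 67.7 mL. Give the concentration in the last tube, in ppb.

0.305 ppb

Overall dilution factor = 24.90 × 10 × 3.007 × 19.96 × 5 × 12.00 = 8.97 × 10⁵.
274 ppm / 8.97 × 10⁵ = 3.05 × 10⁻⁴ ppm = 0.305 ppb.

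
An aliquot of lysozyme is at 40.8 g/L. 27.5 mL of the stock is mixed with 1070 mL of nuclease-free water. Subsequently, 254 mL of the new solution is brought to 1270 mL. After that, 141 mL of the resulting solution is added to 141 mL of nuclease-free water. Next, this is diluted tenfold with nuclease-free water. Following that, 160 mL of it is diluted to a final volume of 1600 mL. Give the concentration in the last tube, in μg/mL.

Overall dilution factor = 39.91 × 5 × 2 × 10 × 10 = 3.99 × 10⁴.
40.8 g/L / 3.99 × 10⁴ = 1.02 × 10⁻³ g/L = 1.02 μg/mL.

1.02 μg/mL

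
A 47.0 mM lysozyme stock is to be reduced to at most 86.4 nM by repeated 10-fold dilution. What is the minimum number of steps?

Need 10ⁿ ≥ 5.44 × 10⁵, so n ≥ log(5.44 × 10⁵)/log(10) = 5.74.
Minimum whole steps: n = 6.

6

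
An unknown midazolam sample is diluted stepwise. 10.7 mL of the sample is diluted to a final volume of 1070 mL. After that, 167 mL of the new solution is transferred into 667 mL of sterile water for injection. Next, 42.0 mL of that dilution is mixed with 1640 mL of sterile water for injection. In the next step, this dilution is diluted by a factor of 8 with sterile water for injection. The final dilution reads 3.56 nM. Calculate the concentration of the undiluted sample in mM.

0.570 mM

Overall dilution factor = 100 × 4.994 × 40.05 × 8 = 1.60 × 10⁵.
Original = 3.56 nM × 1.60 × 10⁵ = 5.70 × 10⁵ nM = 0.570 mM.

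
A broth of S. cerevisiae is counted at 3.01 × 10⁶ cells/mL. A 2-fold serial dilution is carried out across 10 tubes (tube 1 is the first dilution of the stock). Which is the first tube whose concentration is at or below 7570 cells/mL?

Tube n has concentration 3.01 × 10⁶ cells/mL / 2ⁿ.
Need 2ⁿ ≥ 3.01 × 10⁶ cells/mL / 7570 cells/mL = 398, so n ≥ 8.64.
First such tube: n = 9.

tube 9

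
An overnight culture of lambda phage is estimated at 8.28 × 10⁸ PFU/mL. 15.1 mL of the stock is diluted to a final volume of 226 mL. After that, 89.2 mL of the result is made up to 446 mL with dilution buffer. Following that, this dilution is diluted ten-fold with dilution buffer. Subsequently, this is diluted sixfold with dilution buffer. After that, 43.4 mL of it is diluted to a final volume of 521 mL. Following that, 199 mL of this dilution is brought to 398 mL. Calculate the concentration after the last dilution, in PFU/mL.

Overall dilution factor = 14.97 × 5 × 10 × 6 × 12.00 × 2 = 1.08 × 10⁵.
8.28 × 10⁸ PFU/mL / 1.08 × 10⁵ = 7680 PFU/mL.

7680 PFU/mL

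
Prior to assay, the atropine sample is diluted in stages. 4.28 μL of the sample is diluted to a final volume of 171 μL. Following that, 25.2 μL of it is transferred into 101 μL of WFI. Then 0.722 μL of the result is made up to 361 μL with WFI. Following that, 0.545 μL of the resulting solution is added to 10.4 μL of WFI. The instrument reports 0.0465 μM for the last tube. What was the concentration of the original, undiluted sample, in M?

0.0934 M

Overall dilution factor = 39.95 × 5.008 × 500 × 20.08 = 2.01 × 10⁶.
Original = 0.0465 μM × 2.01 × 10⁶ = 9.34 × 10⁴ μM = 0.0934 M.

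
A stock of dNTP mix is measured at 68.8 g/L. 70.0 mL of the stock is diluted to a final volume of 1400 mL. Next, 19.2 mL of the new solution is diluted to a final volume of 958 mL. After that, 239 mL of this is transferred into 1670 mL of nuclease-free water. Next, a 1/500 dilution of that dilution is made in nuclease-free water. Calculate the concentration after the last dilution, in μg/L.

Overall dilution factor = 20 × 49.90 × 7.987 × 500 = 3.99 × 10⁶.
68.8 g/L / 3.99 × 10⁶ = 1.73 × 10⁻⁵ g/L = 17.3 μg/L.

17.3 μg/L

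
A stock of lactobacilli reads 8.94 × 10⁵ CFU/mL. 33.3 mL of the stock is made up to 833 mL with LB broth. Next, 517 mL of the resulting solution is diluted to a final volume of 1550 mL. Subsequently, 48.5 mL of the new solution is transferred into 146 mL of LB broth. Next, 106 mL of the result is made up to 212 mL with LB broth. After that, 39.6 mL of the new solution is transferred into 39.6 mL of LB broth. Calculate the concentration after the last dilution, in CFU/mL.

743 CFU/mL

Overall dilution factor = 25.02 × 2.998 × 4.010 × 2 × 2 = 1203.
8.94 × 10⁵ CFU/mL / 1203 = 743 CFU/mL.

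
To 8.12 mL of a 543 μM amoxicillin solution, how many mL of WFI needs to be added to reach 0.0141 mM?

305 mL

0.0141 mM = 14.1 μM.
V₂ = C₁V₁/C₂ = 543 × 8.12 / 14.1 = 313 mL.
Diluent to add = V₂ − V₁ = 313 − 8.12 = 305 mL.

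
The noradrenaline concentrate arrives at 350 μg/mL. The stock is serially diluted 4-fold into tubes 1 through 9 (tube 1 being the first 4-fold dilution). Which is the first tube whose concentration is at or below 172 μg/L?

Tube n has concentration 350 μg/mL / 4ⁿ.
Need 4ⁿ ≥ 350 μg/mL / 172 μg/L = 2035, so n ≥ 5.50.
First such tube: n = 6.

tube 6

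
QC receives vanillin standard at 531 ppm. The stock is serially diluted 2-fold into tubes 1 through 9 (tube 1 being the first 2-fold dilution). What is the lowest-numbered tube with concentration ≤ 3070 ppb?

tube 8

Tube n has concentration 531 ppm / 2ⁿ.
Need 2ⁿ ≥ 531 ppm / 3070 ppb = 173, so n ≥ 7.43.
First such tube: n = 8.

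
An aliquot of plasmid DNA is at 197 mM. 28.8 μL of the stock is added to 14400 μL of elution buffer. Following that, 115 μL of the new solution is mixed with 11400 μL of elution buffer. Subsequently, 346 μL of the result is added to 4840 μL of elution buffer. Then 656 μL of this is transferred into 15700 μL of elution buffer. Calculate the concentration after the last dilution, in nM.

Overall dilution factor = 501 × 100.1 × 14.99 × 24.93 = 1.87 × 10⁷.
197 mM / 1.87 × 10⁷ = 1.05 × 10⁻⁵ mM = 10.5 nM.

10.5 nM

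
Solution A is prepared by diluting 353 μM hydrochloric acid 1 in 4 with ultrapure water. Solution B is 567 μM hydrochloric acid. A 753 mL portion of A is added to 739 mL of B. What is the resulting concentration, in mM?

C_A = 353 μM / 4 = 88.2 μM.
C_mix = (C_A·V_A + C_B·V_B)/(V_A + V_B) = (88.2×753 + 567×739) / 1492 = 325 μM = 0.325 mM.

0.325 mM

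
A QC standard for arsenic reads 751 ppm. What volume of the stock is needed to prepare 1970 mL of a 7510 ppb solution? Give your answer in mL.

19.7 mL

7510 ppb = 7.51 ppm.
V₁ = C₂V₂/C₁ = 7.51 × 1970 / 751 = 19.7 mL.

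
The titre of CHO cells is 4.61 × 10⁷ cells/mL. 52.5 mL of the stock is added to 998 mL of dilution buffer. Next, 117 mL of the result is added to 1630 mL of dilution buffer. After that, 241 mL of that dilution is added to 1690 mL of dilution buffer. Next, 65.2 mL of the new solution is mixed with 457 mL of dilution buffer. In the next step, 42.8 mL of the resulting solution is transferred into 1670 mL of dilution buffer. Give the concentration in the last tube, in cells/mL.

60.1 cells/mL

Overall dilution factor = 20.01 × 14.93 × 8.012 × 8.009 × 40.02 = 7.67 × 10⁵.
4.61 × 10⁷ cells/mL / 7.67 × 10⁵ = 60.1 cells/mL.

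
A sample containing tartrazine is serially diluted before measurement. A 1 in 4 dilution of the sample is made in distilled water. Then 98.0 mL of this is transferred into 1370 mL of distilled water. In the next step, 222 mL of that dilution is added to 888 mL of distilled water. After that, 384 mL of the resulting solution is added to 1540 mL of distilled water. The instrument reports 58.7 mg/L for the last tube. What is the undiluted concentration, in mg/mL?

88.1 mg/mL

Overall dilution factor = 4 × 14.98 × 5 × 5.010 = 1501.
Original = 58.7 mg/L × 1501 = 8.81 × 10⁴ mg/L = 88.1 mg/mL.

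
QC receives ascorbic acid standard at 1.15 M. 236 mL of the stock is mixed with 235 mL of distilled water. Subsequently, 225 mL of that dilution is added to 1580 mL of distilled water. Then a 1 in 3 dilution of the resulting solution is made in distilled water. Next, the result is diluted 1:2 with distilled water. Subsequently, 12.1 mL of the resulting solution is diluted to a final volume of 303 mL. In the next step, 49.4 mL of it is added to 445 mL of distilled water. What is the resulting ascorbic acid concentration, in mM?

0.0478 mM

Overall dilution factor = 1.996 × 8.022 × 3 × 2 × 25.04 × 10.01 = 2.41 × 10⁴.
1.15 M / 2.41 × 10⁴ = 4.78 × 10⁻⁵ M = 0.0478 mM.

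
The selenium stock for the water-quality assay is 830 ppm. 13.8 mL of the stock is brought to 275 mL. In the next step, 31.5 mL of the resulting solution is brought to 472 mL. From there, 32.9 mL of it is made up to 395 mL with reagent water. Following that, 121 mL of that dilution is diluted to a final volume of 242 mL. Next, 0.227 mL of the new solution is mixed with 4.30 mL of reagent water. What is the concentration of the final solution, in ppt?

Overall dilution factor = 19.93 × 14.98 × 12.01 × 2 × 19.94 = 1.43 × 10⁵.
830 ppm / 1.43 × 10⁵ = 5.80 × 10⁻³ ppm = 5800 ppt.

5800 ppt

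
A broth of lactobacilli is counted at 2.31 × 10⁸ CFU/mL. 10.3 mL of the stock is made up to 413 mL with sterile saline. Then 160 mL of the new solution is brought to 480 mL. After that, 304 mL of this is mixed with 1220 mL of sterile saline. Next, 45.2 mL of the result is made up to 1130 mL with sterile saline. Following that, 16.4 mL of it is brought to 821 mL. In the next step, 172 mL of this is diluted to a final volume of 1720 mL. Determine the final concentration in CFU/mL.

Overall dilution factor = 40.10 × 3 × 5.013 × 25 × 50.06 × 10 = 7.55 × 10⁶.
2.31 × 10⁸ CFU/mL / 7.55 × 10⁶ = 30.6 CFU/mL.

30.6 CFU/mL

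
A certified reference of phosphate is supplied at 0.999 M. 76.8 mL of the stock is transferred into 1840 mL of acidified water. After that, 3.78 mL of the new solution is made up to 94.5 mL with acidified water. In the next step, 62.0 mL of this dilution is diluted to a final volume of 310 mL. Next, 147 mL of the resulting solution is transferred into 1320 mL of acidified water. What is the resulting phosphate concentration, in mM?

Overall dilution factor = 24.96 × 25 × 5 × 9.980 = 3.11 × 10⁴.
0.999 M / 3.11 × 10⁴ = 3.21 × 10⁻⁵ M = 0.0321 mM.

0.0321 mM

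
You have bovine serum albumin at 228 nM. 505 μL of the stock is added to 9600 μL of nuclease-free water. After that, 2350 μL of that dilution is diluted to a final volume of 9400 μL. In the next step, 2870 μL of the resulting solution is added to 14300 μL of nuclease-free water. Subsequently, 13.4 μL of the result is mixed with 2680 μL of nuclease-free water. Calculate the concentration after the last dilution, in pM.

2.37 pM

Overall dilution factor = 20.01 × 4 × 5.983 × 201 = 9.62 × 10⁴.
228 nM / 9.62 × 10⁴ = 2.37 × 10⁻³ nM = 2.37 pM.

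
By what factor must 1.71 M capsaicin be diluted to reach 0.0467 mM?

3.66 × 10⁴

Factor = C₀/C_target = 1.71 M / 0.0467 mM = 3.66 × 10⁴.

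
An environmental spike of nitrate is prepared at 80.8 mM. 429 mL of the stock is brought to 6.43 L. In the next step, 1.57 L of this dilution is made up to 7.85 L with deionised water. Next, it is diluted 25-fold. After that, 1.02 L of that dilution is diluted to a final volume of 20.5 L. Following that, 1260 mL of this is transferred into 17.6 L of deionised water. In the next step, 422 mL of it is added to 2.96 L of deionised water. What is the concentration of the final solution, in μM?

Overall dilution factor = 14.99 × 5 × 25 × 20.10 × 14.97 × 8.014 = 4.52 × 10⁶.
80.8 mM / 4.52 × 10⁶ = 1.79 × 10⁻⁵ mM = 0.0179 μM.

0.0179 μM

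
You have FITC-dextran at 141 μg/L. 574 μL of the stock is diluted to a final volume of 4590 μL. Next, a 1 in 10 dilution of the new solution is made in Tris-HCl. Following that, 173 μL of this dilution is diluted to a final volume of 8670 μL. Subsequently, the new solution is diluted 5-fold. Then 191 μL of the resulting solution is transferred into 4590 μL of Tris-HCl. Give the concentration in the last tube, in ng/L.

0.281 ng/L

Overall dilution factor = 7.997 × 10 × 50.12 × 5 × 25.03 = 5.02 × 10⁵.
141 μg/L / 5.02 × 10⁵ = 2.81 × 10⁻⁴ μg/L = 0.281 ng/L.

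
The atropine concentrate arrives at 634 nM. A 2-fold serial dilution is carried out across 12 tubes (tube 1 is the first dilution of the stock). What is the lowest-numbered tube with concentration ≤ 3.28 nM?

Tube n has concentration 634 nM / 2ⁿ.
Need 2ⁿ ≥ 634 nM / 3.28 nM = 193, so n ≥ 7.59.
First such tube: n = 8.

tube 8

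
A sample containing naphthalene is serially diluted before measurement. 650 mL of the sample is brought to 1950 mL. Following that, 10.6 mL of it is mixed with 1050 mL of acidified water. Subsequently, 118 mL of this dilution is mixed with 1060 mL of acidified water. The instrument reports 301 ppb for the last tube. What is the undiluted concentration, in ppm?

Overall dilution factor = 3 × 100.1 × 9.983 = 2997.
Original = 301 ppb × 2997 = 9.02 × 10⁵ ppb = 902 ppm.

902 ppm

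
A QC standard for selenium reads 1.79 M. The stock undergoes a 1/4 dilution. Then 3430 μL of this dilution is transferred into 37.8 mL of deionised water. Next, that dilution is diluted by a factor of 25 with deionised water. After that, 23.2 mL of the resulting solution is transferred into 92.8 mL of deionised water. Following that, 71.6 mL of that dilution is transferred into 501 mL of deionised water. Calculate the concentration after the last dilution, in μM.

37.2 μM

Overall dilution factor = 4 × 12.02 × 25 × 5 × 7.997 = 4.81 × 10⁴.
1.79 M / 4.81 × 10⁴ = 3.72 × 10⁻⁵ M = 37.2 μM.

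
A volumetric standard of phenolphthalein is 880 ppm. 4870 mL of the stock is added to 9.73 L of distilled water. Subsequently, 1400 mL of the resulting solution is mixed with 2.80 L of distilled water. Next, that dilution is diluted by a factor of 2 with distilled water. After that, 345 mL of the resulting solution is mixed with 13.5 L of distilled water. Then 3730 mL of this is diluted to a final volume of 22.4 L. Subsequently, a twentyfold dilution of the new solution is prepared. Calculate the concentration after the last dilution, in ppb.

Overall dilution factor = 2.998 × 3 × 2 × 40.13 × 6.005 × 20 = 8.67 × 10⁴.
880 ppm / 8.67 × 10⁴ = 0.0101 ppm = 10.1 ppb.

10.1 ppb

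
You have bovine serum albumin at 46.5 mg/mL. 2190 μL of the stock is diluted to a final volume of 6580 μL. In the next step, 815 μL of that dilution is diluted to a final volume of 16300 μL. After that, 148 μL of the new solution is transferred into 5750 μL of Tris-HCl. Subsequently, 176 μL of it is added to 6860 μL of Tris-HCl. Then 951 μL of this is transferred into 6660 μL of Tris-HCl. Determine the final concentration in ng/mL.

Overall dilution factor = 3.005 × 20 × 39.85 × 39.98 × 8.003 = 7.66 × 10⁵.
46.5 mg/mL / 7.66 × 10⁵ = 6.07 × 10⁻⁵ mg/mL = 60.7 ng/mL.

60.7 ng/mL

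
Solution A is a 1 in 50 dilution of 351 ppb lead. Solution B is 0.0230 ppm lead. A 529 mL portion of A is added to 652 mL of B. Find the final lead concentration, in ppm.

0.0158 ppm

C_A = 351 ppb / 50 = 7.02 ppb.
C_B = 0.0230 ppm = 23.0 ppb.
C_mix = (C_A·V_A + C_B·V_B)/(V_A + V_B) = (7.02×529 + 23.0×652) / 1181 = 15.8 ppb = 0.0158 ppm.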